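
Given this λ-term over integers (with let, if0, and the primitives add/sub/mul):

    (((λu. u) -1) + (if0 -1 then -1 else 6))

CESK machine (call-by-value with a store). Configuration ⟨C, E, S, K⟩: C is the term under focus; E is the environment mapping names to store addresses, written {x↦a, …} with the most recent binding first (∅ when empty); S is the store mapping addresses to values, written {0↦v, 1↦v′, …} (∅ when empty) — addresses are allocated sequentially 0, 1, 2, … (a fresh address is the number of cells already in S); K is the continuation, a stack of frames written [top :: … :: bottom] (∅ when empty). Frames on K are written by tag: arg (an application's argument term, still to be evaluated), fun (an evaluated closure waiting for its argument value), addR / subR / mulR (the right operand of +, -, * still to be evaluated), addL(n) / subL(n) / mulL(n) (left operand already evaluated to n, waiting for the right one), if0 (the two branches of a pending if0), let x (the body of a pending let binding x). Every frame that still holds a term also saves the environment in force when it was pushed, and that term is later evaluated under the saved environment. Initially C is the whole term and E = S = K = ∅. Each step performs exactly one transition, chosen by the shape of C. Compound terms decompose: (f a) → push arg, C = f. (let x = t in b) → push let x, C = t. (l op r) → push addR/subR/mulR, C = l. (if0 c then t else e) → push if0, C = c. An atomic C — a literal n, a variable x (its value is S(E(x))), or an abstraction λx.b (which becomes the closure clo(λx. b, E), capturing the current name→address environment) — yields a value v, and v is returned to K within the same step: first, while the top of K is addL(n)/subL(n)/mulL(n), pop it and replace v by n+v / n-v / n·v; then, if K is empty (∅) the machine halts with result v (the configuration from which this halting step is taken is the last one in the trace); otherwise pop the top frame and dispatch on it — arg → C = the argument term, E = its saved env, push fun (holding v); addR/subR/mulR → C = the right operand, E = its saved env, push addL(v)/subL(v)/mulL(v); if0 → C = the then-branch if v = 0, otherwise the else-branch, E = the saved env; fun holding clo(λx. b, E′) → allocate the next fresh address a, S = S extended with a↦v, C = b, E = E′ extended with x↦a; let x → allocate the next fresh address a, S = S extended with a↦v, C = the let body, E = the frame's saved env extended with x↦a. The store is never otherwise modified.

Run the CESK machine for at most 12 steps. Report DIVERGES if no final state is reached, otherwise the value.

t=0: <C=(((λu. u) -1) + (if0 -1 then -1 else 6)), E=∅, S=∅, K=∅>
t=1: <C=((λu. u) -1), E=∅, S=∅, K=[addR]>
t=2: <C=(λu. u), E=∅, S=∅, K=[arg :: addR]>
t=3: <C=-1, E=∅, S=∅, K=[fun :: addR]>
t=4: <C=u, E={u↦0}, S={0↦-1}, K=[addR]>
t=5: <C=(if0 -1 then -1 else 6), E=∅, S={0↦-1}, K=[addL(-1)]>
t=6: <C=-1, E=∅, S={0↦-1}, K=[if0 :: addL(-1)]>
t=7: <C=6, E=∅, S={0↦-1}, K=[addL(-1)]>
→ final value 5

Answer: 5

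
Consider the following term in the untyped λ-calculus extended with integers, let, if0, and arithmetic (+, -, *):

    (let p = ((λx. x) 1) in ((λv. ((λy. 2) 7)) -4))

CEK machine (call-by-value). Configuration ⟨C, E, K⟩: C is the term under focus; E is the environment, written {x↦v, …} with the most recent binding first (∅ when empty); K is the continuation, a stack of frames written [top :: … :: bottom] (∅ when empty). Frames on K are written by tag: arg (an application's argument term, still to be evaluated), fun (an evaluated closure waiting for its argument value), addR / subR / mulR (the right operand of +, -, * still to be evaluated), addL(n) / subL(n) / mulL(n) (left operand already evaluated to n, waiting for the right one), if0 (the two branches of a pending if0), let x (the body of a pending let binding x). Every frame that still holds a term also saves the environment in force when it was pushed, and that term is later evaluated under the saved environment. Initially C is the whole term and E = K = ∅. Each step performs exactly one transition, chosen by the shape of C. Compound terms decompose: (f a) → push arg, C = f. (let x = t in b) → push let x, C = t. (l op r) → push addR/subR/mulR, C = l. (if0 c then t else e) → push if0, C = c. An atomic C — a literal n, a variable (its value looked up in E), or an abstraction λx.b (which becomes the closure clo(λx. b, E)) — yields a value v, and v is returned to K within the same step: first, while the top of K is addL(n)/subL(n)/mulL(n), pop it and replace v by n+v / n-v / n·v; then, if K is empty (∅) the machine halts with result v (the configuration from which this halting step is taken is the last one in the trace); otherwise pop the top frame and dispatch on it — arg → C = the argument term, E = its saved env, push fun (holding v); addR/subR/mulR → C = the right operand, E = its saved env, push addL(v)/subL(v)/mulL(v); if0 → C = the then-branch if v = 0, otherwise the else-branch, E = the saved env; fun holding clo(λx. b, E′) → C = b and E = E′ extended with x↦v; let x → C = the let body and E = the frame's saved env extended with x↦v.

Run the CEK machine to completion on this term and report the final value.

Answer: 2

Execution trace:
[0] <C=(let p = ((λx. x) 1) in ((λv. ((λy. 2) 7)) -4)), E=∅, K=∅>
[1] <C=((λx. x) 1), E=∅, K=[let p]>
[2] <C=(λx. x), E=∅, K=[arg :: let p]>
[3] <C=1, E=∅, K=[fun :: let p]>
[4] <C=x, E={x↦1}, K=[let p]>
[5] <C=((λv. ((λy. 2) 7)) -4), E={p↦1}, K=∅>
[6] <C=(λv. ((λy. 2) 7)), E={p↦1}, K=[arg]>
[7] <C=-4, E={p↦1}, K=[fun]>
[8] <C=((λy. 2) 7), E={v↦-4, p↦1}, K=∅>
[9] <C=(λy. 2), E={v↦-4, p↦1}, K=[arg]>
[10] <C=7, E={v↦-4, p↦1}, K=[fun]>
[11] <C=2, E={y↦7, v↦-4, p↦1}, K=∅>
→ final value 2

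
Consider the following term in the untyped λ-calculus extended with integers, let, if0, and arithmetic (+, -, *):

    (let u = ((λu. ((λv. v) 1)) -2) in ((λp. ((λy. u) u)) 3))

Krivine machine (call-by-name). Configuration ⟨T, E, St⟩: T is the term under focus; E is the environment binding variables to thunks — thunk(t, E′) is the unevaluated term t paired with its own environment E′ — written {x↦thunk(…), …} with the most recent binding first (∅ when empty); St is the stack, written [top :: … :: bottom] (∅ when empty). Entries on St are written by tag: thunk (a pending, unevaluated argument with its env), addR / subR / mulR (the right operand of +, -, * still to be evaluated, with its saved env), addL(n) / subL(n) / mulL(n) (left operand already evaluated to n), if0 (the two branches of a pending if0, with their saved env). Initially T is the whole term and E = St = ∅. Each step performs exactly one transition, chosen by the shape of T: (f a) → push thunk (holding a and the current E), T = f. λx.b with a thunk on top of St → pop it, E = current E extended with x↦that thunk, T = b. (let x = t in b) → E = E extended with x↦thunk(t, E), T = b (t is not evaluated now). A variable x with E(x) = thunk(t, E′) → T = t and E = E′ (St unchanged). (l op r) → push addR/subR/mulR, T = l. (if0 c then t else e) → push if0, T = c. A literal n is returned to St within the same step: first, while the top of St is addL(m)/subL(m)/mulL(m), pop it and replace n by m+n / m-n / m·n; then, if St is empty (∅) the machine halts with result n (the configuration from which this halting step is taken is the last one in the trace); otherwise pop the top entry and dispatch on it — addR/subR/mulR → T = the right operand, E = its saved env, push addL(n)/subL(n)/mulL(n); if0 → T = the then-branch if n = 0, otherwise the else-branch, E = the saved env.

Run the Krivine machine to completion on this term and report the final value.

t=0: <T=(let u = ((λu. ((λv. v) 1)) -2) in ((λp. ((λy. u) u)) 3)), E=∅, St=∅>
t=1: <T=((λp. ((λy. u) u)) 3), E={u↦thunk(((λu. ((λv. v) 1)) -2), ∅)}, St=∅>
t=2: <T=(λp. ((λy. u) u)), E={u↦thunk(((λu. ((λv. v) 1)) -2), ∅)}, St=[thunk]>
t=3: <T=((λy. u) u), E={p↦thunk(3, {u↦thunk(((λu. ((λv. v) 1)) -2), ∅)}), u↦thunk(((λu. ((λv. v) 1)) -2), ∅)}, St=∅>
t=4: <T=(λy. u), E={p↦thunk(3, {u↦thunk(((λu. ((λv. v) 1)) -2), ∅)}), u↦thunk(((λu. ((λv. v) 1)) -2), ∅)}, St=[thunk]>
t=5: <T=u, E={y↦thunk(u, {p↦thunk(3, {u↦thunk(((λu. ((λv. v) 1)) -2), ∅)}), u↦thunk(((λu. ((λv. v) 1)) -2), ∅)}), p↦thunk(3, {u↦thunk(((λu. ((λv. v) 1)) -2), ∅)}), u↦thunk(((λu. ((λv. v) 1)) -2), ∅)}, St=∅>
t=6: <T=((λu. ((λv. v) 1)) -2), E=∅, St=∅>
t=7: <T=(λu. ((λv. v) 1)), E=∅, St=[thunk]>
t=8: <T=((λv. v) 1), E={u↦thunk(-2, ∅)}, St=∅>
t=9: <T=(λv. v), E={u↦thunk(-2, ∅)}, St=[thunk]>
t=10: <T=v, E={v↦thunk(1, {u↦thunk(-2, ∅)}), u↦thunk(-2, ∅)}, St=∅>
t=11: <T=1, E={u↦thunk(-2, ∅)}, St=∅>
→ final value 1

Answer: 1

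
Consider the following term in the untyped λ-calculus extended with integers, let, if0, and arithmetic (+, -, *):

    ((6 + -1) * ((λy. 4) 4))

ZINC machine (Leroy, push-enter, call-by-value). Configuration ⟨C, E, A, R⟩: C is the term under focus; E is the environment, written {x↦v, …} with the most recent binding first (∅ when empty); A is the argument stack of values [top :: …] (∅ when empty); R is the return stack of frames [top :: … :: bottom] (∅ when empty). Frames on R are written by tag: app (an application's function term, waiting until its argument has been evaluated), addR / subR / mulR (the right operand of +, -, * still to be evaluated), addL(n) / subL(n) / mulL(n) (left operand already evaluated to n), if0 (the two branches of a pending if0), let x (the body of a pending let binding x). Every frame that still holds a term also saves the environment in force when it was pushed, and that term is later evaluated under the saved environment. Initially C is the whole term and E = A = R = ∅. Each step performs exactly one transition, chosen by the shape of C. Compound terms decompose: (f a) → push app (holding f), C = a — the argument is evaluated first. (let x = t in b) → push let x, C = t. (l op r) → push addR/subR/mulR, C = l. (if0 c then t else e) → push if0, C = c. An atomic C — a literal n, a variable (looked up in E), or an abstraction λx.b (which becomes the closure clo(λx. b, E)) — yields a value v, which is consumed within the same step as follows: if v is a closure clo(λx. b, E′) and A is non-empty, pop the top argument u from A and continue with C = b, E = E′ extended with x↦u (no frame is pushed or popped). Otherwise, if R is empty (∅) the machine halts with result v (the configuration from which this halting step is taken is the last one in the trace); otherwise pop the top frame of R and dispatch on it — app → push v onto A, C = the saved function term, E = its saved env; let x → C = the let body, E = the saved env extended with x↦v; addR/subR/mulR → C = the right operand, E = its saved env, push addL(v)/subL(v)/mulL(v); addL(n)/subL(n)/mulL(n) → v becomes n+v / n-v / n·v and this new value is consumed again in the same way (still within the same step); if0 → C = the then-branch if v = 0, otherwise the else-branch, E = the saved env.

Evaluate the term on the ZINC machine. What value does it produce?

t=0: ⟨C=((6 + -1) * ((λy. 4) 4)); E=∅; A=∅; R=∅⟩
t=1: ⟨C=(6 + -1); E=∅; A=∅; R=[mulR]⟩
t=2: ⟨C=6; E=∅; A=∅; R=[addR :: mulR]⟩
t=3: ⟨C=-1; E=∅; A=∅; R=[addL(6) :: mulR]⟩
t=4: ⟨C=((λy. 4) 4); E=∅; A=∅; R=[mulL(5)]⟩
t=5: ⟨C=4; E=∅; A=∅; R=[app :: mulL(5)]⟩
t=6: ⟨C=(λy. 4); E=∅; A=[4]; R=[mulL(5)]⟩
t=7: ⟨C=4; E={y↦4}; A=∅; R=[mulL(5)]⟩
→ final value 20

Answer: 20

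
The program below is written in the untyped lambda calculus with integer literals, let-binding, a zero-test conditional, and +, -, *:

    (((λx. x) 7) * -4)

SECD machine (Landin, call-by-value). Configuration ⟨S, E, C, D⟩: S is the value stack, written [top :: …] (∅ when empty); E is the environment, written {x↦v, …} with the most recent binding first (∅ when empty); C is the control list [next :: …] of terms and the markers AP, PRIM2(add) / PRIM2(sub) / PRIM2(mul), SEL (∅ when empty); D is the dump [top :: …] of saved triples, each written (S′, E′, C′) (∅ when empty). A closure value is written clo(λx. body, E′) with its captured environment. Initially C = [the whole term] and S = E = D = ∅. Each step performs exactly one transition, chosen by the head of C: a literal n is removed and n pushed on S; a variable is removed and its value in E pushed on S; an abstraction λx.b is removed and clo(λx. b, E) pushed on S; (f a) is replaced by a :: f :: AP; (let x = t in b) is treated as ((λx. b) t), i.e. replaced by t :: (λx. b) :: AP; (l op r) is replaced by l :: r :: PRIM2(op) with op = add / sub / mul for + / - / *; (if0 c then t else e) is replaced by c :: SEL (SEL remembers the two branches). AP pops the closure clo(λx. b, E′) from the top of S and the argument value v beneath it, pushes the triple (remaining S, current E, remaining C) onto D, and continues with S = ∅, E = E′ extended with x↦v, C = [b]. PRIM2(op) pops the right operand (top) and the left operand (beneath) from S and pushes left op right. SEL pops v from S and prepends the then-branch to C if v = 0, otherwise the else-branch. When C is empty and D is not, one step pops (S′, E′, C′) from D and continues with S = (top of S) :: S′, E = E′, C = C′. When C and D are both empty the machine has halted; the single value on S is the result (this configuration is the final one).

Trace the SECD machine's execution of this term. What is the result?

t=0: [S=∅ | E=∅ | C=[(((λx. x) 7) * -4)] | D=∅]
t=1: [S=∅ | E=∅ | C=[((λx. x) 7) :: -4 :: PRIM2(mul)] | D=∅]
t=2: [S=∅ | E=∅ | C=[7 :: (λx. x) :: AP :: -4 :: PRIM2(mul)] | D=∅]
t=3: [S=[7] | E=∅ | C=[(λx. x) :: AP :: -4 :: PRIM2(mul)] | D=∅]
t=4: [S=[clo(λx. x, ∅) :: 7] | E=∅ | C=[AP :: -4 :: PRIM2(mul)] | D=∅]
t=5: [S=∅ | E={x↦7} | C=[x] | D=[(∅, ∅, [-4 :: PRIM2(mul)])]]
t=6: [S=[7] | E={x↦7} | C=∅ | D=[(∅, ∅, [-4 :: PRIM2(mul)])]]
t=7: [S=[7] | E=∅ | C=[-4 :: PRIM2(mul)] | D=∅]
t=8: [S=[-4 :: 7] | E=∅ | C=[PRIM2(mul)] | D=∅]
t=9: [S=[-28] | E=∅ | C=∅ | D=∅]
→ final value -28

Answer: -28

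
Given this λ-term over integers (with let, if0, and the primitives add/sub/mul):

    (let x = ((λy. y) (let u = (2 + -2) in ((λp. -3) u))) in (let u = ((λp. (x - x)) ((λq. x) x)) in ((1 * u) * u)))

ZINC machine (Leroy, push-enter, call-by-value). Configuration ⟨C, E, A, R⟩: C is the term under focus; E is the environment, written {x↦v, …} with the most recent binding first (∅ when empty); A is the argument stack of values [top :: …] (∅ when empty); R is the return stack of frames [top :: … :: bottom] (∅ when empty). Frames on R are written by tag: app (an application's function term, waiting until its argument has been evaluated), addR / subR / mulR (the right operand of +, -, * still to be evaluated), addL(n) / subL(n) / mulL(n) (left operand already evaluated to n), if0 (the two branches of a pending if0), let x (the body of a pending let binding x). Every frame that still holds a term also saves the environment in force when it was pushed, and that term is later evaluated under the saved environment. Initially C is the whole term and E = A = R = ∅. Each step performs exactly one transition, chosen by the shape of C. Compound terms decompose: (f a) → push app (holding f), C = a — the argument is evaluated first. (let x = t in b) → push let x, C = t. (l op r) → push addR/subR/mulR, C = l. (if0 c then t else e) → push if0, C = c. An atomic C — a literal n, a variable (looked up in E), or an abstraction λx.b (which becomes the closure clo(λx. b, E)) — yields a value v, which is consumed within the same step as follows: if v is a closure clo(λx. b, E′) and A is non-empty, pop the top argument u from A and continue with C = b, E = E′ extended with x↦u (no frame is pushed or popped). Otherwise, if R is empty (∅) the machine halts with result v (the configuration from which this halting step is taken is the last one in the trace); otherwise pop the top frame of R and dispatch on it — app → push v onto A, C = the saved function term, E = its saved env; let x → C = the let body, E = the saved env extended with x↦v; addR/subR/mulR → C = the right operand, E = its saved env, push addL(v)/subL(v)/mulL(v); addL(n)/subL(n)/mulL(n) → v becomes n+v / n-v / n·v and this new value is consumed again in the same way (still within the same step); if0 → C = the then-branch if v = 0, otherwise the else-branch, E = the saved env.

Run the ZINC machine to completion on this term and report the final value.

Answer: 0

Execution trace:
0. [C=(let x = ((λy. y) (let u = (2 + -2) in ((λp. -3) u))) in (let u = ((λp. (x - x)) ((λq. x) x)) in ((1 * u) * u))) | E=∅ | A=∅ | R=∅]
1. [C=((λy. y) (let u = (2 + -2) in ((λp. -3) u))) | E=∅ | A=∅ | R=[let x]]
2. [C=(let u = (2 + -2) in ((λp. -3) u)) | E=∅ | A=∅ | R=[app :: let x]]
3. [C=(2 + -2) | E=∅ | A=∅ | R=[let u :: app :: let x]]
4. [C=2 | E=∅ | A=∅ | R=[addR :: let u :: app :: let x]]
5. [C=-2 | E=∅ | A=∅ | R=[addL(2) :: let u :: app :: let x]]
6. [C=((λp. -3) u) | E={u↦0} | A=∅ | R=[app :: let x]]
7. [C=u | E={u↦0} | A=∅ | R=[app :: app :: let x]]
8. [C=(λp. -3) | E={u↦0} | A=[0] | R=[app :: let x]]
9. [C=-3 | E={p↦0, u↦0} | A=∅ | R=[app :: let x]]
10. [C=(λy. y) | E=∅ | A=[-3] | R=[let x]]
11. [C=y | E={y↦-3} | A=∅ | R=[let x]]
12. [C=(let u = ((λp. (x - x)) ((λq. x) x)) in ((1 * u) * u)) | E={x↦-3} | A=∅ | R=∅]
13. [C=((λp. (x - x)) ((λq. x) x)) | E={x↦-3} | A=∅ | R=[let u]]
14. [C=((λq. x) x) | E={x↦-3} | A=∅ | R=[app :: let u]]
15. [C=x | E={x↦-3} | A=∅ | R=[app :: app :: let u]]
16. [C=(λq. x) | E={x↦-3} | A=[-3] | R=[app :: let u]]
17. [C=x | E={q↦-3, x↦-3} | A=∅ | R=[app :: let u]]
18. [C=(λp. (x - x)) | E={x↦-3} | A=[-3] | R=[let u]]
19. [C=(x - x) | E={p↦-3, x↦-3} | A=∅ | R=[let u]]
20. [C=x | E={p↦-3, x↦-3} | A=∅ | R=[subR :: let u]]
21. [C=x | E={p↦-3, x↦-3} | A=∅ | R=[subL(-3) :: let u]]
22. [C=((1 * u) * u) | E={u↦0, x↦-3} | A=∅ | R=∅]
23. [C=(1 * u) | E={u↦0, x↦-3} | A=∅ | R=[mulR]]
24. [C=1 | E={u↦0, x↦-3} | A=∅ | R=[mulR :: mulR]]
25. [C=u | E={u↦0, x↦-3} | A=∅ | R=[mulL(1) :: mulR]]
26. [C=u | E={u↦0, x↦-3} | A=∅ | R=[mulL(0)]]
→ final value 0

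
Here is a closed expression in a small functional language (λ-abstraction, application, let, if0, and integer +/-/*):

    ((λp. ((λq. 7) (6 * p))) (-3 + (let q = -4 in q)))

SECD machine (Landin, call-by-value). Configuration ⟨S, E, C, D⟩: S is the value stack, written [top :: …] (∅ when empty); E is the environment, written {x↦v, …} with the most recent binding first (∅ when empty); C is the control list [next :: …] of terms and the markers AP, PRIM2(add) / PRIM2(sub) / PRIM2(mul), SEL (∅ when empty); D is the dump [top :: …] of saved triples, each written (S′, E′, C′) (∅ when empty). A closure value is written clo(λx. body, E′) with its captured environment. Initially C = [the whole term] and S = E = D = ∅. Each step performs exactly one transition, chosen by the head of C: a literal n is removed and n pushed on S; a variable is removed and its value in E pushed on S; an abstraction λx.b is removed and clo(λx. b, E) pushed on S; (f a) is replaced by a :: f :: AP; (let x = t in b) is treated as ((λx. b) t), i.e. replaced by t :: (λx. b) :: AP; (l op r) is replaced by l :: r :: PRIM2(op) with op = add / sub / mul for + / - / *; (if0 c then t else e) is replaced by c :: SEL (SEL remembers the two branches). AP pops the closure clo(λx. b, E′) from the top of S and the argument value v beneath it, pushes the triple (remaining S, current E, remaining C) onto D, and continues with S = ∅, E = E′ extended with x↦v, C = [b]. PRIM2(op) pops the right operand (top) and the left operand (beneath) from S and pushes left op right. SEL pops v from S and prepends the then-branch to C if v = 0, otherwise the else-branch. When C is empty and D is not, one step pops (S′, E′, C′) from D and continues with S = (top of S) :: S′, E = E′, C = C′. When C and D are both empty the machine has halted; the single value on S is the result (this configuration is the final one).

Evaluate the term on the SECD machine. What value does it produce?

t=0: <S=∅, E=∅, C=[((λp. ((λq. 7) (6 * p))) (-3 + (let q = -4 in q)))], D=∅>
t=1: <S=∅, E=∅, C=[(-3 + (let q = -4 in q)) :: (λp. ((λq. 7) (6 * p))) :: AP], D=∅>
t=2: <S=∅, E=∅, C=[-3 :: (let q = -4 in q) :: PRIM2(add) :: (λp. ((λq. 7) (6 * p))) :: AP], D=∅>
t=3: <S=[-3], E=∅, C=[(let q = -4 in q) :: PRIM2(add) :: (λp. ((λq. 7) (6 * p))) :: AP], D=∅>
t=4: <S=[-3], E=∅, C=[-4 :: (λq. q) :: AP :: PRIM2(add) :: (λp. ((λq. 7) (6 * p))) :: AP], D=∅>
t=5: <S=[-4 :: -3], E=∅, C=[(λq. q) :: AP :: PRIM2(add) :: (λp. ((λq. 7) (6 * p))) :: AP], D=∅>
t=6: <S=[clo(λq. q, ∅) :: -4 :: -3], E=∅, C=[AP :: PRIM2(add) :: (λp. ((λq. 7) (6 * p))) :: AP], D=∅>
t=7: <S=∅, E={q↦-4}, C=[q], D=[([-3], ∅, [PRIM2(add) :: (λp. ((λq. 7) (6 * p))) :: AP])]>
t=8: <S=[-4], E={q↦-4}, C=∅, D=[([-3], ∅, [PRIM2(add) :: (λp. ((λq. 7) (6 * p))) :: AP])]>
t=9: <S=[-4 :: -3], E=∅, C=[PRIM2(add) :: (λp. ((λq. 7) (6 * p))) :: AP], D=∅>
t=10: <S=[-7], E=∅, C=[(λp. ((λq. 7) (6 * p))) :: AP], D=∅>
t=11: <S=[clo(λp. ((λq. 7) (6 * p)), ∅) :: -7], E=∅, C=[AP], D=∅>
t=12: <S=∅, E={p↦-7}, C=[((λq. 7) (6 * p))], D=[(∅, ∅, ∅)]>
t=13: <S=∅, E={p↦-7}, C=[(6 * p) :: (λq. 7) :: AP], D=[(∅, ∅, ∅)]>
t=14: <S=∅, E={p↦-7}, C=[6 :: p :: PRIM2(mul) :: (λq. 7) :: AP], D=[(∅, ∅, ∅)]>
t=15: <S=[6], E={p↦-7}, C=[p :: PRIM2(mul) :: (λq. 7) :: AP], D=[(∅, ∅, ∅)]>
t=16: <S=[-7 :: 6], E={p↦-7}, C=[PRIM2(mul) :: (λq. 7) :: AP], D=[(∅, ∅, ∅)]>
t=17: <S=[-42], E={p↦-7}, C=[(λq. 7) :: AP], D=[(∅, ∅, ∅)]>
t=18: <S=[clo(λq. 7, {p↦-7}) :: -42], E={p↦-7}, C=[AP], D=[(∅, ∅, ∅)]>
t=19: <S=∅, E={q↦-42, p↦-7}, C=[7], D=[(∅, {p↦-7}, ∅) :: (∅, ∅, ∅)]>
t=20: <S=[7], E={q↦-42, p↦-7}, C=∅, D=[(∅, {p↦-7}, ∅) :: (∅, ∅, ∅)]>
t=21: <S=[7], E={p↦-7}, C=∅, D=[(∅, ∅, ∅)]>
t=22: <S=[7], E=∅, C=∅, D=∅>
→ final value 7

Answer: 7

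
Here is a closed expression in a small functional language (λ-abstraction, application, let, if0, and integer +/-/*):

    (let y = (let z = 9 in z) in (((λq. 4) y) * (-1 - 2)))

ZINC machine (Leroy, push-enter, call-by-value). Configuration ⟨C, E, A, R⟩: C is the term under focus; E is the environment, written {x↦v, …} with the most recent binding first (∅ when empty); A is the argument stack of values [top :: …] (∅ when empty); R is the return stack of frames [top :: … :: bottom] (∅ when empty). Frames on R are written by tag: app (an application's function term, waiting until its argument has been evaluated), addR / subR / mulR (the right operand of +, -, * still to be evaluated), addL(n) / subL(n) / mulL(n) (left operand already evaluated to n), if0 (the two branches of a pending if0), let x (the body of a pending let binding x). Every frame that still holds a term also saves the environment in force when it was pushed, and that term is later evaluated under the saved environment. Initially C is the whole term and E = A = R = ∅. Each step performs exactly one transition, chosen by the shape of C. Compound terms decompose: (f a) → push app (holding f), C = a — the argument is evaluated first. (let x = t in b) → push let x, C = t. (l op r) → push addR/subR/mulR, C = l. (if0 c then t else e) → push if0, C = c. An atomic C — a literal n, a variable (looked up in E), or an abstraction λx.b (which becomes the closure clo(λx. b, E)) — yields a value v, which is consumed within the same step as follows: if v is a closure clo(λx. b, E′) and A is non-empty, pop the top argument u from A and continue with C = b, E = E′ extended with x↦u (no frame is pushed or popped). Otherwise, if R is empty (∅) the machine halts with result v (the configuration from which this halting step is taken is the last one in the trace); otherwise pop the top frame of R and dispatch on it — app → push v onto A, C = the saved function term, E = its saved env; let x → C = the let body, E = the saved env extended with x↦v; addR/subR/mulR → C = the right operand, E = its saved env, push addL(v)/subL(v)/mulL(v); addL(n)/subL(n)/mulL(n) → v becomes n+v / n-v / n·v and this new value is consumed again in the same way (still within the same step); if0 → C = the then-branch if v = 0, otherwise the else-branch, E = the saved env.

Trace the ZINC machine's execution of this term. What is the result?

step 0: <C=(let y = (let z = 9 in z) in (((λq. 4) y) * (-1 - 2))), E=∅, A=∅, R=∅>
step 1: <C=(let z = 9 in z), E=∅, A=∅, R=[let y]>
step 2: <C=9, E=∅, A=∅, R=[let z :: let y]>
step 3: <C=z, E={z↦9}, A=∅, R=[let y]>
step 4: <C=(((λq. 4) y) * (-1 - 2)), E={y↦9}, A=∅, R=∅>
step 5: <C=((λq. 4) y), E={y↦9}, A=∅, R=[mulR]>
step 6: <C=y, E={y↦9}, A=∅, R=[app :: mulR]>
step 7: <C=(λq. 4), E={y↦9}, A=[9], R=[mulR]>
step 8: <C=4, E={q↦9, y↦9}, A=∅, R=[mulR]>
step 9: <C=(-1 - 2), E={y↦9}, A=∅, R=[mulL(4)]>
step 10: <C=-1, E={y↦9}, A=∅, R=[subR :: mulL(4)]>
step 11: <C=2, E={y↦9}, A=∅, R=[subL(-1) :: mulL(4)]>
→ final value -12

Answer: -12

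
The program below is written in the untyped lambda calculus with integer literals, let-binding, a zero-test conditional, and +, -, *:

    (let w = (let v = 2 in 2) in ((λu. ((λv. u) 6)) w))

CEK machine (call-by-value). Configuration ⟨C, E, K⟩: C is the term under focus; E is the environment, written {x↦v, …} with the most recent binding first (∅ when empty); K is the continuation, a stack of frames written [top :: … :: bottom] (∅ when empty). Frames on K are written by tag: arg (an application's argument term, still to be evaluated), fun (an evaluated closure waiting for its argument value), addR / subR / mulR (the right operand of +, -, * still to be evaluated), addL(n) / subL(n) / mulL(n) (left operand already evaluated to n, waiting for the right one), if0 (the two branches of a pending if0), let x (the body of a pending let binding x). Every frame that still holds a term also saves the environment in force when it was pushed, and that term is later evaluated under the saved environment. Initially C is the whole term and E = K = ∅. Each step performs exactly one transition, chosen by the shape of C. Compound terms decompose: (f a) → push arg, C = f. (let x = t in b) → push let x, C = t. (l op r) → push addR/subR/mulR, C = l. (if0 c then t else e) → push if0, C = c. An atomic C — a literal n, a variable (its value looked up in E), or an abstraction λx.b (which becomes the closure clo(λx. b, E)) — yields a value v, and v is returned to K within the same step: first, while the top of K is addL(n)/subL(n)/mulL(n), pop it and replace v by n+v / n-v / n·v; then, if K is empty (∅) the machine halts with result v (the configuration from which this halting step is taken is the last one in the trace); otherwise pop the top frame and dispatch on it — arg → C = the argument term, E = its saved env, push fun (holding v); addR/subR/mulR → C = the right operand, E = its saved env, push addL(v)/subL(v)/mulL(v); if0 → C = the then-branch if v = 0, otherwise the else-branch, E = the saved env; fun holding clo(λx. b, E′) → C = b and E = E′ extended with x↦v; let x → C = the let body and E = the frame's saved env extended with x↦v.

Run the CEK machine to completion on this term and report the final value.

Answer: 2

Derivation:
step 0: [C=(let w = (let v = 2 in 2) in ((λu. ((λv. u) 6)) w)) | E=∅ | K=∅]
step 1: [C=(let v = 2 in 2) | E=∅ | K=[let w]]
step 2: [C=2 | E=∅ | K=[let v :: let w]]
step 3: [C=2 | E={v↦2} | K=[let w]]
step 4: [C=((λu. ((λv. u) 6)) w) | E={w↦2} | K=∅]
step 5: [C=(λu. ((λv. u) 6)) | E={w↦2} | K=[arg]]
step 6: [C=w | E={w↦2} | K=[fun]]
step 7: [C=((λv. u) 6) | E={u↦2, w↦2} | K=∅]
step 8: [C=(λv. u) | E={u↦2, w↦2} | K=[arg]]
step 9: [C=6 | E={u↦2, w↦2} | K=[fun]]
step 10: [C=u | E={v↦6, u↦2, w↦2} | K=∅]
→ final value 2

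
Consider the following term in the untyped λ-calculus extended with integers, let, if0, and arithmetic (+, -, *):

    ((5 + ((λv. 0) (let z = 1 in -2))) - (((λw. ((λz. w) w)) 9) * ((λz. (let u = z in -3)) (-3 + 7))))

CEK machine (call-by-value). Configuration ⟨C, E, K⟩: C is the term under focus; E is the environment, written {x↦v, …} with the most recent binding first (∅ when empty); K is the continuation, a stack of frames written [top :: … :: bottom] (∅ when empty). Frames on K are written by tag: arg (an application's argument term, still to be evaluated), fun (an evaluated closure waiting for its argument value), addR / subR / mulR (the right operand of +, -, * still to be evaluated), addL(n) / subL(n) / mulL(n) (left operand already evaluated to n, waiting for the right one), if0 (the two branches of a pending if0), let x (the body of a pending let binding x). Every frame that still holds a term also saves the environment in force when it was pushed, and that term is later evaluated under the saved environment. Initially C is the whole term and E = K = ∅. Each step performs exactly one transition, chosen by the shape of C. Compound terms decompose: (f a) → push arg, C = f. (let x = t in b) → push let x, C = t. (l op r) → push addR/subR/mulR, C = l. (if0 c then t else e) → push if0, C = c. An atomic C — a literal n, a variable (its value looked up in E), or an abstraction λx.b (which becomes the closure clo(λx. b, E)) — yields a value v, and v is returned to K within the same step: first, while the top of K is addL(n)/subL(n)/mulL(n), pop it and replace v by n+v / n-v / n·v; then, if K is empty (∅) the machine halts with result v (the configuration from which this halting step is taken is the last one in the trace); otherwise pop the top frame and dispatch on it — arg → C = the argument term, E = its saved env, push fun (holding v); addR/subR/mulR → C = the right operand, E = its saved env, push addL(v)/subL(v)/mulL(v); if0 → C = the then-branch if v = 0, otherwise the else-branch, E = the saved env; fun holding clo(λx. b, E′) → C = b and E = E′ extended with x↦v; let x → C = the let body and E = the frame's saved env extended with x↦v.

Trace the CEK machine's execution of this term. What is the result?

Answer: 32

Machine steps:
t=0: [C=((5 + ((λv. 0) (let z = 1 in -2))) - (((λw. ((λz. w) w)) 9) * ((λz. (let u = z in -3)) (-3 + 7)))) | E=∅ | K=∅]
t=1: [C=(5 + ((λv. 0) (let z = 1 in -2))) | E=∅ | K=[subR]]
t=2: [C=5 | E=∅ | K=[addR :: subR]]
t=3: [C=((λv. 0) (let z = 1 in -2)) | E=∅ | K=[addL(5) :: subR]]
t=4: [C=(λv. 0) | E=∅ | K=[arg :: addL(5) :: subR]]
t=5: [C=(let z = 1 in -2) | E=∅ | K=[fun :: addL(5) :: subR]]
t=6: [C=1 | E=∅ | K=[let z :: fun :: addL(5) :: subR]]
t=7: [C=-2 | E={z↦1} | K=[fun :: addL(5) :: subR]]
t=8: [C=0 | E={v↦-2} | K=[addL(5) :: subR]]
t=9: [C=(((λw. ((λz. w) w)) 9) * ((λz. (let u = z in -3)) (-3 + 7))) | E=∅ | K=[subL(5)]]
t=10: [C=((λw. ((λz. w) w)) 9) | E=∅ | K=[mulR :: subL(5)]]
t=11: [C=(λw. ((λz. w) w)) | E=∅ | K=[arg :: mulR :: subL(5)]]
t=12: [C=9 | E=∅ | K=[fun :: mulR :: subL(5)]]
t=13: [C=((λz. w) w) | E={w↦9} | K=[mulR :: subL(5)]]
t=14: [C=(λz. w) | E={w↦9} | K=[arg :: mulR :: subL(5)]]
t=15: [C=w | E={w↦9} | K=[fun :: mulR :: subL(5)]]
t=16: [C=w | E={z↦9, w↦9} | K=[mulR :: subL(5)]]
t=17: [C=((λz. (let u = z in -3)) (-3 + 7)) | E=∅ | K=[mulL(9) :: subL(5)]]
t=18: [C=(λz. (let u = z in -3)) | E=∅ | K=[arg :: mulL(9) :: subL(5)]]
t=19: [C=(-3 + 7) | E=∅ | K=[fun :: mulL(9) :: subL(5)]]
t=20: [C=-3 | E=∅ | K=[addR :: fun :: mulL(9) :: subL(5)]]
t=21: [C=7 | E=∅ | K=[addL(-3) :: fun :: mulL(9) :: subL(5)]]
t=22: [C=(let u = z in -3) | E={z↦4} | K=[mulL(9) :: subL(5)]]
t=23: [C=z | E={z↦4} | K=[let u :: mulL(9) :: subL(5)]]
t=24: [C=-3 | E={u↦4, z↦4} | K=[mulL(9) :: subL(5)]]
→ final value 32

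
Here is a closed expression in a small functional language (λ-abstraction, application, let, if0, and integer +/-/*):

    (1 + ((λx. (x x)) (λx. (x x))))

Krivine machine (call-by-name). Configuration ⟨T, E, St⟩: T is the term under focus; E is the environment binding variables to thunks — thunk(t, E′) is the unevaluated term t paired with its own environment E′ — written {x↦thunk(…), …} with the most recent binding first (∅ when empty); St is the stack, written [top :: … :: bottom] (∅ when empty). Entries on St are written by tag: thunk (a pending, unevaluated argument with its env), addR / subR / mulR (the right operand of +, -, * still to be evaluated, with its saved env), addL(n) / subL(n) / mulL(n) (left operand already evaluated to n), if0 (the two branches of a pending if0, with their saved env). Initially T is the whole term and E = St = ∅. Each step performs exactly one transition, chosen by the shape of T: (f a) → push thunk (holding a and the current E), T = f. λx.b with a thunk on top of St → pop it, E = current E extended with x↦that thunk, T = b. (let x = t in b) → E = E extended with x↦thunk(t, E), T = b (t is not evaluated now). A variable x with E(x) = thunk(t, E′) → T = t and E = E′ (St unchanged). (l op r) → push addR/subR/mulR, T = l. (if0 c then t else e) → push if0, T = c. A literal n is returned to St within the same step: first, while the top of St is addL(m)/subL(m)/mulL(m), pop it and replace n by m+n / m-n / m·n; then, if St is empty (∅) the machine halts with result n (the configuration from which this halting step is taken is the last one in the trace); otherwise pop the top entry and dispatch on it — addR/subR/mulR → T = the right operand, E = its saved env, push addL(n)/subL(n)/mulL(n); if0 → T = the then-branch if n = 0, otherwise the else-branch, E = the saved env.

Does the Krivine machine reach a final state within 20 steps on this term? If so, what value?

Answer: DIVERGES (no final state within 20 steps)

Machine steps:
step 0: ⟨T=(1 + ((λx. (x x)) (λx. (x x)))); E=∅; St=∅⟩
step 1: ⟨T=1; E=∅; St=[addR]⟩
step 2: ⟨T=((λx. (x x)) (λx. (x x))); E=∅; St=[addL(1)]⟩
step 3: ⟨T=(λx. (x x)); E=∅; St=[thunk :: addL(1)]⟩
step 4: ⟨T=(x x); E={x↦thunk((λx. (x x)), ∅)}; St=[addL(1)]⟩
step 5: ⟨T=x; E={x↦thunk((λx. (x x)), ∅)}; St=[thunk :: addL(1)]⟩
step 6: ⟨T=(λx. (x x)); E=∅; St=[thunk :: addL(1)]⟩
step 7: ⟨T=(x x); E={x↦thunk(x, {x↦thunk((λx. (x x)), ∅)})}; St=[addL(1)]⟩
step 8: ⟨T=x; E={x↦thunk(x, {x↦thunk((λx. (x x)), ∅)})}; St=[thunk :: addL(1)]⟩
step 9: ⟨T=x; E={x↦thunk((λx. (x x)), ∅)}; St=[thunk :: addL(1)]⟩
step 10: ⟨T=(λx. (x x)); E=∅; St=[thunk :: addL(1)]⟩
step 11: ⟨T=(x x); E={x↦thunk(x, {x↦thunk(x, {x↦thunk((λx. (x x)), ∅)})})}; St=[addL(1)]⟩
step 12: ⟨T=x; E={x↦thunk(x, {x↦thunk(x, {x↦thunk((λx. (x x)), ∅)})})}; St=[thunk :: addL(1)]⟩
step 13: ⟨T=x; E={x↦thunk(x, {x↦thunk((λx. (x x)), ∅)})}; St=[thunk :: addL(1)]⟩
step 14: ⟨T=x; E={x↦thunk((λx. (x x)), ∅)}; St=[thunk :: addL(1)]⟩
step 15: ⟨T=(λx. (x x)); E=∅; St=[thunk :: addL(1)]⟩
step 16: ⟨T=(x x); E={x↦thunk(x, {x↦thunk(x, {x↦thunk(x, {x↦thunk((λx. (x x)), ∅)})})})}; St=[addL(1)]⟩
step 17: ⟨T=x; E={x↦thunk(x, {x↦thunk(x, {x↦thunk(x, {x↦thunk((λx. (x x)), ∅)})})})}; St=[thunk :: addL(1)]⟩
step 18: ⟨T=x; E={x↦thunk(x, {x↦thunk(x, {x↦thunk((λx. (x x)), ∅)})})}; St=[thunk :: addL(1)]⟩
step 19: ⟨T=x; E={x↦thunk(x, {x↦thunk((λx. (x x)), ∅)})}; St=[thunk :: addL(1)]⟩
step 20: ⟨T=x; E={x↦thunk((λx. (x x)), ∅)}; St=[thunk :: addL(1)]⟩
→ 20 transitions taken and the configuration is still not final: no result within 20 steps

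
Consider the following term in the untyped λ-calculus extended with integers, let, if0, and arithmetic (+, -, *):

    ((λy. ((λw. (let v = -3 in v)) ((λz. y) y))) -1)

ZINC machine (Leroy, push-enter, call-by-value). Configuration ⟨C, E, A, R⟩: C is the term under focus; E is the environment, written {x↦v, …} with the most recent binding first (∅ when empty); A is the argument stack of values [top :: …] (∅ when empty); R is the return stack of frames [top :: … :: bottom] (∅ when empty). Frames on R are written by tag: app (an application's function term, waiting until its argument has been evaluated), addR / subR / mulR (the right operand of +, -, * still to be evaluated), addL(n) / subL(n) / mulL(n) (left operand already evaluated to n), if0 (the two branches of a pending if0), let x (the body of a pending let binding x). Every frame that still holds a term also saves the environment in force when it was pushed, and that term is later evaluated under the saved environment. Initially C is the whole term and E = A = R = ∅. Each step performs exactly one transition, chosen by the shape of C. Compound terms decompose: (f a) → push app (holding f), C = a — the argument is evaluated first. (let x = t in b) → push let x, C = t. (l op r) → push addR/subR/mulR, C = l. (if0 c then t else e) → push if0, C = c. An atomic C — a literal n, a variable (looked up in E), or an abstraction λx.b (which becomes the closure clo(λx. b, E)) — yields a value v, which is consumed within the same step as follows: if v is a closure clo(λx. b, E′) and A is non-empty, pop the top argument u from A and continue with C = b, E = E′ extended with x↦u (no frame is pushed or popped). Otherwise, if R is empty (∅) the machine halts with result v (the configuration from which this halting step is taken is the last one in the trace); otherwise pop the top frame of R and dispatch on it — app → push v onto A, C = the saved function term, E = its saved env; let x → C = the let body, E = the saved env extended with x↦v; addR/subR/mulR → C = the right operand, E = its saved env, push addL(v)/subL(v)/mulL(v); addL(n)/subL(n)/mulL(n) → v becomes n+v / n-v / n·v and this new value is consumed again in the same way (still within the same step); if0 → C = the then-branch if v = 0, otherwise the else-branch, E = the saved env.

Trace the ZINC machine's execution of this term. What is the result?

step 0: <C=((λy. ((λw. (let v = -3 in v)) ((λz. y) y))) -1), E=∅, A=∅, R=∅>
step 1: <C=-1, E=∅, A=∅, R=[app]>
step 2: <C=(λy. ((λw. (let v = -3 in v)) ((λz. y) y))), E=∅, A=[-1], R=∅>
step 3: <C=((λw. (let v = -3 in v)) ((λz. y) y)), E={y↦-1}, A=∅, R=∅>
step 4: <C=((λz. y) y), E={y↦-1}, A=∅, R=[app]>
step 5: <C=y, E={y↦-1}, A=∅, R=[app :: app]>
step 6: <C=(λz. y), E={y↦-1}, A=[-1], R=[app]>
step 7: <C=y, E={z↦-1, y↦-1}, A=∅, R=[app]>
step 8: <C=(λw. (let v = -3 in v)), E={y↦-1}, A=[-1], R=∅>
step 9: <C=(let v = -3 in v), E={w↦-1, y↦-1}, A=∅, R=∅>
step 10: <C=-3, E={w↦-1, y↦-1}, A=∅, R=[let v]>
step 11: <C=v, E={v↦-3, w↦-1, y↦-1}, A=∅, R=∅>
→ final value -3

Answer: -3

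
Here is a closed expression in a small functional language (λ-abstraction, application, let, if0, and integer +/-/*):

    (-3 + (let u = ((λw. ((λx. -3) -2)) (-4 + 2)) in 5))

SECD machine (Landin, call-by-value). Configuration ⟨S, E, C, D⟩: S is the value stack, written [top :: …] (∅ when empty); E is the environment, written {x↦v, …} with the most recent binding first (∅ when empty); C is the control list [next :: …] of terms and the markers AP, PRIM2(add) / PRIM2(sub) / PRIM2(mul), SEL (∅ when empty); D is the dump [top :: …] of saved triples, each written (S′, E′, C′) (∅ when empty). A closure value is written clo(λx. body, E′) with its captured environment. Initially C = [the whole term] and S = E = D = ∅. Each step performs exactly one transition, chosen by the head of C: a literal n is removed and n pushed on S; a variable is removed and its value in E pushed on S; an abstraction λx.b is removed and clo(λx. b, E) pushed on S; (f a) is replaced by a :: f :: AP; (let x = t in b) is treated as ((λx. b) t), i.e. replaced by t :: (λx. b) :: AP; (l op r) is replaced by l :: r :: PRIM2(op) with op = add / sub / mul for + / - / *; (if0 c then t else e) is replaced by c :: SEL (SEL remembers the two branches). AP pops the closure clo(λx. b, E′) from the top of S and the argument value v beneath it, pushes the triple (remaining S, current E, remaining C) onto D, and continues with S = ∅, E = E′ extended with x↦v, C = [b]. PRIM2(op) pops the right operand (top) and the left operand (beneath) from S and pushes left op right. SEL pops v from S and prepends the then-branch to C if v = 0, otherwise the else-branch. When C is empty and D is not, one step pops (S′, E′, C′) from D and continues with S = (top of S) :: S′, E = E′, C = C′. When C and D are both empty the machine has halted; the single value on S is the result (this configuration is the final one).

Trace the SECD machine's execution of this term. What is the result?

step 0: <S=∅, E=∅, C=[(-3 + (let u = ((λw. ((λx. -3) -2)) (-4 + 2)) in 5))], D=∅>
step 1: <S=∅, E=∅, C=[-3 :: (let u = ((λw. ((λx. -3) -2)) (-4 + 2)) in 5) :: PRIM2(add)], D=∅>
step 2: <S=[-3], E=∅, C=[(let u = ((λw. ((λx. -3) -2)) (-4 + 2)) in 5) :: PRIM2(add)], D=∅>
step 3: <S=[-3], E=∅, C=[((λw. ((λx. -3) -2)) (-4 + 2)) :: (λu. 5) :: AP :: PRIM2(add)], D=∅>
step 4: <S=[-3], E=∅, C=[(-4 + 2) :: (λw. ((λx. -3) -2)) :: AP :: (λu. 5) :: AP :: PRIM2(add)], D=∅>
step 5: <S=[-3], E=∅, C=[-4 :: 2 :: PRIM2(add) :: (λw. ((λx. -3) -2)) :: AP :: (λu. 5) :: AP :: PRIM2(add)], D=∅>
step 6: <S=[-4 :: -3], E=∅, C=[2 :: PRIM2(add) :: (λw. ((λx. -3) -2)) :: AP :: (λu. 5) :: AP :: PRIM2(add)], D=∅>
step 7: <S=[2 :: -4 :: -3], E=∅, C=[PRIM2(add) :: (λw. ((λx. -3) -2)) :: AP :: (λu. 5) :: AP :: PRIM2(add)], D=∅>
step 8: <S=[-2 :: -3], E=∅, C=[(λw. ((λx. -3) -2)) :: AP :: (λu. 5) :: AP :: PRIM2(add)], D=∅>
step 9: <S=[clo(λw. ((λx. -3) -2), ∅) :: -2 :: -3], E=∅, C=[AP :: (λu. 5) :: AP :: PRIM2(add)], D=∅>
step 10: <S=∅, E={w↦-2}, C=[((λx. -3) -2)], D=[([-3], ∅, [(λu. 5) :: AP :: PRIM2(add)])]>
step 11: <S=∅, E={w↦-2}, C=[-2 :: (λx. -3) :: AP], D=[([-3], ∅, [(λu. 5) :: AP :: PRIM2(add)])]>
step 12: <S=[-2], E={w↦-2}, C=[(λx. -3) :: AP], D=[([-3], ∅, [(λu. 5) :: AP :: PRIM2(add)])]>
step 13: <S=[clo(λx. -3, {w↦-2}) :: -2], E={w↦-2}, C=[AP], D=[([-3], ∅, [(λu. 5) :: AP :: PRIM2(add)])]>
step 14: <S=∅, E={x↦-2, w↦-2}, C=[-3], D=[(∅, {w↦-2}, ∅) :: ([-3], ∅, [(λu. 5) :: AP :: PRIM2(add)])]>
step 15: <S=[-3], E={x↦-2, w↦-2}, C=∅, D=[(∅, {w↦-2}, ∅) :: ([-3], ∅, [(λu. 5) :: AP :: PRIM2(add)])]>
step 16: <S=[-3], E={w↦-2}, C=∅, D=[([-3], ∅, [(λu. 5) :: AP :: PRIM2(add)])]>
step 17: <S=[-3 :: -3], E=∅, C=[(λu. 5) :: AP :: PRIM2(add)], D=∅>
step 18: <S=[clo(λu. 5, ∅) :: -3 :: -3], E=∅, C=[AP :: PRIM2(add)], D=∅>
step 19: <S=∅, E={u↦-3}, C=[5], D=[([-3], ∅, [PRIM2(add)])]>
step 20: <S=[5], E={u↦-3}, C=∅, D=[([-3], ∅, [PRIM2(add)])]>
step 21: <S=[5 :: -3], E=∅, C=[PRIM2(add)], D=∅>
step 22: <S=[2], E=∅, C=∅, D=∅>
→ final value 2

Answer: 2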